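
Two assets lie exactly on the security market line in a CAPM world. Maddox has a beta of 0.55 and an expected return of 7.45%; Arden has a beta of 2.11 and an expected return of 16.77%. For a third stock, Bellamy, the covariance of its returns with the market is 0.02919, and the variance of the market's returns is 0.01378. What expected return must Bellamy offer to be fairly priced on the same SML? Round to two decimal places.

16.82%

MRP = (16.77% − 7.45%) / (2.11 − 0.55) = 5.9744%
R_f = 7.45% − 0.55 × 5.9744% = 4.1641%
β_Bellamy = Cov / Var(R_m) = 0.02919 / 0.01378 = 2.1183
E(R_Bellamy) = R_f + β × MRP = 4.1641% + 2.1183 × 5.9744% = 16.82%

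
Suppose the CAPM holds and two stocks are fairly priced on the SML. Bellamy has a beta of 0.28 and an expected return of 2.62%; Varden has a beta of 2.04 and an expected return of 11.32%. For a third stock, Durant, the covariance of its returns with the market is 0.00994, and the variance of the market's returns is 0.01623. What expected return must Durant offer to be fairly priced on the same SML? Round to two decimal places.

MRP = (11.32% − 2.62%) / (2.04 − 0.28) = 4.9432%
R_f = 2.62% − 0.28 × 4.9432% = 1.2359%
β_Durant = Cov / Var(R_m) = 0.00994 / 0.01623 = 0.6124
E(R_Durant) = R_f + β × MRP = 1.2359% + 0.6124 × 4.9432% = 4.26%

4.26%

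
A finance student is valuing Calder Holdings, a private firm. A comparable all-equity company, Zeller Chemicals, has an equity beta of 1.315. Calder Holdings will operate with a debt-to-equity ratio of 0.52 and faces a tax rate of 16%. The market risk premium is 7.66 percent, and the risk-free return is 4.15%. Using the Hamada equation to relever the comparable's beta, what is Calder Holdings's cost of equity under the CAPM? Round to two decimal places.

18.62%

β_L = β_U × [1 + (1 − t)(D/E)] = 1.315 × [1 + (1 − 0.16) × 0.52]
    = 1.315 × [1 + 0.84 × 0.52] = 1.315 × 1.4368 = 1.8894
E(R) = R_f + β_L × MRP = 4.15% + 1.8894 × 7.66% = 18.62%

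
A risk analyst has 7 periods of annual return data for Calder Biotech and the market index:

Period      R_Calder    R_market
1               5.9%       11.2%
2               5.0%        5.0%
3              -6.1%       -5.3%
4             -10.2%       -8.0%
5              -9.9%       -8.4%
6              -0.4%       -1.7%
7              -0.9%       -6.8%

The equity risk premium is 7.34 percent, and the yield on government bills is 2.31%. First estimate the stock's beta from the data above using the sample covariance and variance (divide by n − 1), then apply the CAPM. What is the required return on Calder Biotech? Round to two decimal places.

Mean R_i = (5.9 + 5.0 − 6.1 − 10.2 − 9.9 − 0.4 − 0.9) / 7 = -2.3714%
Mean R_m = (11.2 + 5.0 − 5.3 − 8.0 − 8.4 − 1.7 − 6.8) / 7 = -2.0000%
Σ(R_i − R̄_i)(R_m − R̄_m) = 261.7700  ⇒  Cov = 261.7700 / 6 = 43.6283
Σ(R_m − R̄_m)² = 334.2200  ⇒  Var(R_m) = 334.2200 / 6 = 55.7033
β = Cov / Var(R_m) = 43.6283 / 55.7033 = 0.7832
E(R) = R_f + β × MRP = 2.31% + 0.7832 × 7.34% = 8.06%

8.06%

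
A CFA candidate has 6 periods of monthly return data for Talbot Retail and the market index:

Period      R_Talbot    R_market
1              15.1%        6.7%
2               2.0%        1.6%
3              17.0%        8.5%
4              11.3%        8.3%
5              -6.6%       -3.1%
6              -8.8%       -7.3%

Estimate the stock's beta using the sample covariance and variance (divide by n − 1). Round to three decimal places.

Mean R_i = (15.1 + 2.0 + 17.0 + 11.3 − 6.6 − 8.8) / 6 = 5.0000%
Mean R_m = (6.7 + 1.6 + 8.5 + 8.3 − 3.1 − 7.3) / 6 = 2.4500%
Σ(R_i − R̄_i)(R_m − R̄_m) = 353.8600  ⇒  Cov = 353.8600 / 5 = 70.7720
Σ(R_m − R̄_m)² = 215.4750  ⇒  Var(R_m) = 215.4750 / 5 = 43.0950
β = Cov / Var(R_m) = 70.7720 / 43.0950 = 1.6422

1.642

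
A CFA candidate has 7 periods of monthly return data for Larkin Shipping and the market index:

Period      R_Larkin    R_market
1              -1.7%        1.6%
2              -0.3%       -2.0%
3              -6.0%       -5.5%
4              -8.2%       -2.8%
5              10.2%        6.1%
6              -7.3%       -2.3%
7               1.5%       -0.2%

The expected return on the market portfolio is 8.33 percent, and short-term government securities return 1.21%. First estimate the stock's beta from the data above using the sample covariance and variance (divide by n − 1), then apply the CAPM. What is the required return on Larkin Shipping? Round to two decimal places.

Mean R_i = (-1.7 − 0.3 − 6.0 − 8.2 + 10.2 − 7.3 + 1.5) / 7 = -1.6857%
Mean R_m = (1.6 − 2.0 − 5.5 − 2.8 + 6.1 − 2.3 − 0.2) / 7 = -0.7286%
Σ(R_i − R̄_i)(R_m − R̄_m) = 123.9529  ⇒  Cov = 123.9529 / 6 = 20.6588
Σ(R_m − R̄_m)² = 83.4743  ⇒  Var(R_m) = 83.4743 / 6 = 13.9124
β = Cov / Var(R_m) = 20.6588 / 13.9124 = 1.4849
MRP = 8.33% − 1.21% = 7.12%
E(R) = R_f + β × MRP = 1.21% + 1.4849 × 7.12% = 11.78%

11.78%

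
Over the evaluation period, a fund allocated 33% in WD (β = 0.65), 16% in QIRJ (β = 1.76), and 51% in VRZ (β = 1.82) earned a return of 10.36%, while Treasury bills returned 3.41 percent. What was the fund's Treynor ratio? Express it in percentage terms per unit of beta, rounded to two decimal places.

β_P = 0.33×0.65 + 0.16×1.76 + 0.51×1.82 = 1.4243
Treynor = (R_P − R_f) / β_P = (10.36% − 3.41%) / 1.4243 = 6.95% / 1.4243 = 4.88%

4.88%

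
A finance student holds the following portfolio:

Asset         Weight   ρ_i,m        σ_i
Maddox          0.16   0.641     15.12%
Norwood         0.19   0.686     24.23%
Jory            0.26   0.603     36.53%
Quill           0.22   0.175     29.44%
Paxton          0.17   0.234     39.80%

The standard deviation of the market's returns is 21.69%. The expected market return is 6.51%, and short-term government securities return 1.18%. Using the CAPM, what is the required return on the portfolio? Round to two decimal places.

β_Maddox = 0.641 × 15.12% / 21.69% = 0.4468
β_Norwood = 0.686 × 24.23% / 21.69% = 0.7663
β_Jory = 0.603 × 36.53% / 21.69% = 1.0156
β_Quill = 0.175 × 29.44% / 21.69% = 0.2375
β_Paxton = 0.234 × 39.80% / 21.69% = 0.4294
β_P = Σ w_i β_i = 0.16×0.4468 + 0.19×0.7663 + 0.26×1.0156 + 0.22×0.2375 + 0.17×0.4294 = 0.6064
MRP = 6.51% − 1.18% = 5.33%
E(R_P) = R_f + β_P × MRP = 1.18% + 0.6064 × 5.33% = 4.41%

4.41%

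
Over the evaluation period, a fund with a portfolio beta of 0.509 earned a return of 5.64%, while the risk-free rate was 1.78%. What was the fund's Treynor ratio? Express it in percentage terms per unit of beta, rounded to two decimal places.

Treynor = (R_P − R_f) / β_P = (5.64% − 1.78%) / 0.5090 = 3.86% / 0.5090 = 7.58%

7.58%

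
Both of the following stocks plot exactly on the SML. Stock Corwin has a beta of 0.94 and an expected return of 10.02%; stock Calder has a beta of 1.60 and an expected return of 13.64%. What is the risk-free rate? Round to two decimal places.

Both satisfy E(R) = R_f + β·MRP, so the slope of the SML is
MRP = (13.64% − 10.02%) / (1.60 − 0.94) = 3.62% / 0.66 = 5.4848%
R_f = E(R_Corwin) − β_Corwin·MRP = 10.02% − 0.94 × 5.4848% = 4.8643%

4.86%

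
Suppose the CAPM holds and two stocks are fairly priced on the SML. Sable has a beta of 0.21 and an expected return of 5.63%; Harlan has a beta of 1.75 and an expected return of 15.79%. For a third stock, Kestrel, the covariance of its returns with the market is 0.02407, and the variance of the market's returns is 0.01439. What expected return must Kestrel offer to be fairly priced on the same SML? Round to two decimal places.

MRP = (15.79% − 5.63%) / (1.75 − 0.21) = 6.5974%
R_f = 5.63% − 0.21 × 6.5974% = 4.2445%
β_Kestrel = Cov / Var(R_m) = 0.02407 / 0.01439 = 1.6727
E(R_Kestrel) = R_f + β × MRP = 4.2445% + 1.6727 × 6.5974% = 15.28%

15.28%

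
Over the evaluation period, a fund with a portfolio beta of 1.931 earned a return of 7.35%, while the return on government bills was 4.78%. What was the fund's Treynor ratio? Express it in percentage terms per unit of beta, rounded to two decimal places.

1.33%

Treynor = (R_P − R_f) / β_P = (7.35% − 4.78%) / 1.9310 = 2.57% / 1.9310 = 1.33%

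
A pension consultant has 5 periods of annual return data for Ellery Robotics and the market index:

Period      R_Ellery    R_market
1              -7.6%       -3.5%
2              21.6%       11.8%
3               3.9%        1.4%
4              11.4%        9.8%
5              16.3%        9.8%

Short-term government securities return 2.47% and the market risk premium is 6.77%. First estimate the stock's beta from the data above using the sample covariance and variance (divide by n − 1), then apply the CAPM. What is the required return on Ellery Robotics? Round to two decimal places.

Mean R_i = (-7.6 + 21.6 + 3.9 + 11.4 + 16.3) / 5 = 9.1200%
Mean R_m = (-3.5 + 11.8 + 1.4 + 9.8 + 9.8) / 5 = 5.8600%
Σ(R_i − R̄_i)(R_m − R̄_m) = 291.1840  ⇒  Cov = 291.1840 / 4 = 72.7960
Σ(R_m − R̄_m)² = 173.8320  ⇒  Var(R_m) = 173.8320 / 4 = 43.4580
β = Cov / Var(R_m) = 72.7960 / 43.4580 = 1.6751
E(R) = R_f + β × MRP = 2.47% + 1.6751 × 6.77% = 13.81%

13.81%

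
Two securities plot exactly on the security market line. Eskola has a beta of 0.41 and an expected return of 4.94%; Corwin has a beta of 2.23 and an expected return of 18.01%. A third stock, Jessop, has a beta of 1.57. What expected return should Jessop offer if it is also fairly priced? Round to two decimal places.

MRP (SML slope) = (18.01% − 4.94%) / (2.23 − 0.41) = 13.07% / 1.82 = 7.1813%
R_f (intercept) = 4.94% − 0.41 × 7.1813% = 1.9957%
E(R_Jessop) = R_f + β × MRP = 1.9957% + 1.57 × 7.1813% = 13.27%

13.27%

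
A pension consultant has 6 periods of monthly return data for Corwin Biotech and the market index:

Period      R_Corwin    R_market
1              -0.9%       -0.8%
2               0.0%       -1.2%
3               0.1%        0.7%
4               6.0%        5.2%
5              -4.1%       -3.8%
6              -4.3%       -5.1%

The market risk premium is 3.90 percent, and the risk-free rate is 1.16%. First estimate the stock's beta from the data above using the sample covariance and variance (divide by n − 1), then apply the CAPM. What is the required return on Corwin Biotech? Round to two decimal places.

Mean R_i = (-0.9 + 0.0 + 0.1 + 6.0 − 4.1 − 4.3) / 6 = -0.5333%
Mean R_m = (-0.8 − 1.2 + 0.7 + 5.2 − 3.8 − 5.1) / 6 = -0.8333%
Σ(R_i − R̄_i)(R_m − R̄_m) = 66.8333  ⇒  Cov = 66.8333 / 5 = 13.3667
Σ(R_m − R̄_m)² = 65.8933  ⇒  Var(R_m) = 65.8933 / 5 = 13.1787
β = Cov / Var(R_m) = 13.3667 / 13.1787 = 1.0143
E(R) = R_f + β × MRP = 1.16% + 1.0143 × 3.90% = 5.12%

5.12%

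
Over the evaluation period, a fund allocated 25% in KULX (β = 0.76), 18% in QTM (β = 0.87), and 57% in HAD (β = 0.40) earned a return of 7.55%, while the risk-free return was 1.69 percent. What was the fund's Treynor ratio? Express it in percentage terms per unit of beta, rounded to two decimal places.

10.20%

β_P = 0.25×0.76 + 0.18×0.87 + 0.57×0.40 = 0.5746
Treynor = (R_P − R_f) / β_P = (7.55% − 1.69%) / 0.5746 = 5.86% / 0.5746 = 10.20%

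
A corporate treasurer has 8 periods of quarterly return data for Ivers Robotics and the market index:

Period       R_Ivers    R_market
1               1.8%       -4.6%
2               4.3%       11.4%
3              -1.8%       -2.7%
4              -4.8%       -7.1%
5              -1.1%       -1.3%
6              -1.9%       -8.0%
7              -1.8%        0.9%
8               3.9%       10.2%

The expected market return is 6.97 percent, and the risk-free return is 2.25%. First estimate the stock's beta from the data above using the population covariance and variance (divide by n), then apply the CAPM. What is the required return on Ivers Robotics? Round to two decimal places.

3.92%

Mean R_i = (1.8 + 4.3 − 1.8 − 4.8 − 1.1 − 1.9 − 1.8 + 3.9) / 8 = -0.1750%
Mean R_m = (-4.6 + 11.4 − 2.7 − 7.1 − 1.3 − 8.0 + 0.9 + 10.2) / 8 = -0.1500%
Σ(R_i − R̄_i)(R_m − R̄_m) = 134.2600  ⇒  Cov = 134.2600 / 8 = 16.7825
Σ(R_m − R̄_m)² = 379.1800  ⇒  Var(R_m) = 379.1800 / 8 = 47.3975
β = Cov / Var(R_m) = 16.7825 / 47.3975 = 0.3541
MRP = 6.97% − 2.25% = 4.72%
E(R) = R_f + β × MRP = 2.25% + 0.3541 × 4.72% = 3.92%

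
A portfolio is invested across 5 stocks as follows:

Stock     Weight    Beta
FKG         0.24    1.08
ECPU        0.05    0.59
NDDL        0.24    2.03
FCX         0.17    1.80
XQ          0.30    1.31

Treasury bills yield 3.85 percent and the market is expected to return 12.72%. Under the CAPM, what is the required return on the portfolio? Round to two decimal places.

β_P = Σ w_i β_i = 0.24×1.08 + 0.05×0.59 + 0.24×2.03 + 0.17×1.80 + 0.30×1.31 = 1.4749
MRP = 12.72% − 3.85% = 8.87%
E(R_P) = R_f + β_P × MRP = 3.85% + 1.4749 × 8.87% = 16.93%

16.93%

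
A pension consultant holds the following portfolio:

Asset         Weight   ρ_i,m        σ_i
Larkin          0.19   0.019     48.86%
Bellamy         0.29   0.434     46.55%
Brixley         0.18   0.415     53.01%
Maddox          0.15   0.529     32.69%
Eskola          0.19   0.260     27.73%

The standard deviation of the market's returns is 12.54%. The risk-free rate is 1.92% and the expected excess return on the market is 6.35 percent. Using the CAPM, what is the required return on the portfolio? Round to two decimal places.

β_Larkin = 0.019 × 48.86% / 12.54% = 0.0740
β_Bellamy = 0.434 × 46.55% / 12.54% = 1.6111
β_Brixley = 0.415 × 53.01% / 12.54% = 1.7543
β_Maddox = 0.529 × 32.69% / 12.54% = 1.3790
β_Eskola = 0.260 × 27.73% / 12.54% = 0.5749
β_P = Σ w_i β_i = 0.19×0.0740 + 0.29×1.6111 + 0.18×1.7543 + 0.15×1.3790 + 0.19×0.5749 = 1.1131
E(R_P) = R_f + β_P × MRP = 1.92% + 1.1131 × 6.35% = 8.99%

8.99%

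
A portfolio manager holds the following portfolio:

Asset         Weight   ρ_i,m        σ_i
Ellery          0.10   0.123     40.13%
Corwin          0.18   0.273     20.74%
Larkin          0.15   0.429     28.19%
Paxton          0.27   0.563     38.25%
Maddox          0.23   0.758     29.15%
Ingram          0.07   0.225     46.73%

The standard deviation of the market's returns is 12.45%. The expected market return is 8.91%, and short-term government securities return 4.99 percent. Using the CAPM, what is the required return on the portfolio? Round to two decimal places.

β_Ellery = 0.123 × 40.13% / 12.45% = 0.3965
β_Corwin = 0.273 × 20.74% / 12.45% = 0.4548
β_Larkin = 0.429 × 28.19% / 12.45% = 0.9714
β_Paxton = 0.563 × 38.25% / 12.45% = 1.7297
β_Maddox = 0.758 × 29.15% / 12.45% = 1.7748
β_Ingram = 0.225 × 46.73% / 12.45% = 0.8445
β_P = Σ w_i β_i = 0.10×0.3965 + 0.18×0.4548 + 0.15×0.9714 + 0.27×1.7297 + 0.23×1.7748 + 0.07×0.8445 = 1.2016
MRP = 8.91% − 4.99% = 3.92%
E(R_P) = R_f + β_P × MRP = 4.99% + 1.2016 × 3.92% = 9.70%

9.70%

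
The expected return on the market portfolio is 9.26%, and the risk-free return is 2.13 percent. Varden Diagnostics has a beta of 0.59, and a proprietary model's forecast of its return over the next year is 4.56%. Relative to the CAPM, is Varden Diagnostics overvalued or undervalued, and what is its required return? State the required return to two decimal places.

MRP = 9.26% − 2.13% = 7.13%
Required return = R_f + β·MRP = 2.13% + 0.59 × 7.13% = 6.34%
Forecast 4.56% < required 6.34% → the stock plots below the SML → overvalued.

Overvalued; required return 6.34%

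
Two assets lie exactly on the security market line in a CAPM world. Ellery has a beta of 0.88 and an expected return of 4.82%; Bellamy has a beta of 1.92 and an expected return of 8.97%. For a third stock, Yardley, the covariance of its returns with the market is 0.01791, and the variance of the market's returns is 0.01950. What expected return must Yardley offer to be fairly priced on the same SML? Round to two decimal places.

MRP = (8.97% − 4.82%) / (1.92 − 0.88) = 3.9904%
R_f = 4.82% − 0.88 × 3.9904% = 1.3084%
β_Yardley = Cov / Var(R_m) = 0.01791 / 0.01950 = 0.9185
E(R_Yardley) = R_f + β × MRP = 1.3084% + 0.9185 × 3.9904% = 4.97%

4.97%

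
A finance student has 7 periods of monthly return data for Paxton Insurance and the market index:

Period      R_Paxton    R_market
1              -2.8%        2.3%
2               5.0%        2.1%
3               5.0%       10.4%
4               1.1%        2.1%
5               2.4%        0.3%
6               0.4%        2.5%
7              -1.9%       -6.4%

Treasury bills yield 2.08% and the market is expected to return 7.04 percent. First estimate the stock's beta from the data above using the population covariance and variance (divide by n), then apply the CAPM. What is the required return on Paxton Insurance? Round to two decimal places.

Mean R_i = (-2.8 + 5.0 + 5.0 + 1.1 + 2.4 + 0.4 − 1.9) / 7 = 1.3143%
Mean R_m = (2.3 + 2.1 + 10.4 + 2.1 + 0.3 + 2.5 − 6.4) / 7 = 1.9000%
Σ(R_i − R̄_i)(R_m − R̄_m) = 54.7700  ⇒  Cov = 54.7700 / 7 = 7.8243
Σ(R_m − R̄_m)² = 144.3000  ⇒  Var(R_m) = 144.3000 / 7 = 20.6143
β = Cov / Var(R_m) = 7.8243 / 20.6143 = 0.3796
MRP = 7.04% − 2.08% = 4.96%
E(R) = R_f + β × MRP = 2.08% + 0.3796 × 4.96% = 3.96%

3.96%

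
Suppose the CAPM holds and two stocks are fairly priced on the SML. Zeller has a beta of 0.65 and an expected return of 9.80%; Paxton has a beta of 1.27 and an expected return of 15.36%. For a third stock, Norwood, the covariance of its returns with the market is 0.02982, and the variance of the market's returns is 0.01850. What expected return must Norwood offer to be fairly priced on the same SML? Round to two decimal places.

18.43%

MRP = (15.36% − 9.80%) / (1.27 − 0.65) = 8.9677%
R_f = 9.80% − 0.65 × 8.9677% = 3.9710%
β_Norwood = Cov / Var(R_m) = 0.02982 / 0.01850 = 1.6119
E(R_Norwood) = R_f + β × MRP = 3.9710% + 1.6119 × 8.9677% = 18.43%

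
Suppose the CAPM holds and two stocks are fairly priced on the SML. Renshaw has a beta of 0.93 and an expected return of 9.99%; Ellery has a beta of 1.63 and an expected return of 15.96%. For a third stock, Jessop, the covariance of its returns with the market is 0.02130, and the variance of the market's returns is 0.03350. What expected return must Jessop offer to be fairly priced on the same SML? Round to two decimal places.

7.48%

MRP = (15.96% − 9.99%) / (1.63 − 0.93) = 8.5286%
R_f = 9.99% − 0.93 × 8.5286% = 2.0584%
β_Jessop = Cov / Var(R_m) = 0.02130 / 0.03350 = 0.6358
E(R_Jessop) = R_f + β × MRP = 2.0584% + 0.6358 × 8.5286% = 7.48%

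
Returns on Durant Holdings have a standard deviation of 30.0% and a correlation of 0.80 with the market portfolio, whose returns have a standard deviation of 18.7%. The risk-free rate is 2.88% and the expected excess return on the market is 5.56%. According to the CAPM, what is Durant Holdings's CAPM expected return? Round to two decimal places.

β = ρ × σ_i / σ_m = 0.80 × 30.0% / 18.7% = 1.2834
E(R) = 2.88% + 1.2834 × 5.56% = 10.02%

10.02%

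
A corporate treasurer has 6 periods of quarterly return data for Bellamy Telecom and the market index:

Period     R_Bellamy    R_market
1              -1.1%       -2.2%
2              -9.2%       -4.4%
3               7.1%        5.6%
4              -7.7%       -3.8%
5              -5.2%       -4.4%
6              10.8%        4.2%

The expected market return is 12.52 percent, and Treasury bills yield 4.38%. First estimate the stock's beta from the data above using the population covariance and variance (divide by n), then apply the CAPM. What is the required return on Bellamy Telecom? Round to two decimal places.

18.29%

Mean R_i = (-1.1 − 9.2 + 7.1 − 7.7 − 5.2 + 10.8) / 6 = -0.8833%
Mean R_m = (-2.2 − 4.4 + 5.6 − 3.8 − 4.4 + 4.2) / 6 = -0.8333%
Σ(R_i − R̄_i)(R_m − R̄_m) = 175.7433  ⇒  Cov = 175.7433 / 6 = 29.2906
Σ(R_m − R̄_m)² = 102.8333  ⇒  Var(R_m) = 102.8333 / 6 = 17.1389
β = Cov / Var(R_m) = 29.2906 / 17.1389 = 1.7090
MRP = 12.52% − 4.38% = 8.14%
E(R) = R_f + β × MRP = 4.38% + 1.7090 × 8.14% = 18.29%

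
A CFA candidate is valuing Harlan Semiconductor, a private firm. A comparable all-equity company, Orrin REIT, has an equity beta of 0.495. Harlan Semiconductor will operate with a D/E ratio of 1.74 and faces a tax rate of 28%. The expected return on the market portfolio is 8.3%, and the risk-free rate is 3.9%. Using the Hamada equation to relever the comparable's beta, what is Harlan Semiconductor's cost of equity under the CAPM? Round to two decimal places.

8.81%

β_L = β_U × [1 + (1 − t)(D/E)] = 0.495 × [1 + (1 − 0.28) × 1.74]
    = 0.495 × [1 + 0.72 × 1.74] = 0.495 × 2.2528 = 1.1151
MRP = 8.3% − 3.9% = 4.40%
E(R) = R_f + β_L × MRP = 3.9% + 1.1151 × 4.4% = 8.81%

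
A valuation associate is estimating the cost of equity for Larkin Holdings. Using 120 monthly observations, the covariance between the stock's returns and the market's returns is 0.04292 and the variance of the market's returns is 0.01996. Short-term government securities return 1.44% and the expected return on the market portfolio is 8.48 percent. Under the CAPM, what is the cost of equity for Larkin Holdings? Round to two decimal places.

16.58%

β = Cov(R_i, R_m) / Var(R_m) = 0.04292 / 0.01996 = 2.1503
MRP = 8.48% − 1.44% = 7.04%
E(R) = R_f + β × MRP = 1.44% + 2.1503 × 7.04% = 16.58%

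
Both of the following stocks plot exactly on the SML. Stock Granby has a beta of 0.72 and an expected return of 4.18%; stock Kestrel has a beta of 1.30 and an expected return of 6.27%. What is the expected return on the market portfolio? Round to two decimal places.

5.19%

Both satisfy E(R) = R_f + β·MRP, so the slope of the SML is
MRP = (6.27% − 4.18%) / (1.30 − 0.72) = 2.09% / 0.58 = 3.6034%
R_f = E(R_Granby) − β_Granby·MRP = 4.18% − 0.72 × 3.6034% = 1.5856%
E(R_m) = R_f + MRP = 1.5856% + 3.6034% = 5.19%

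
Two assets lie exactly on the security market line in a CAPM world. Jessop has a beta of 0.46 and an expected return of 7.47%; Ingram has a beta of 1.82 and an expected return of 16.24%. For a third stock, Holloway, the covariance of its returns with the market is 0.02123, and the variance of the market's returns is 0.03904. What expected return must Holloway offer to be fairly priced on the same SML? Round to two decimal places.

8.01%

MRP = (16.24% − 7.47%) / (1.82 − 0.46) = 6.4485%
R_f = 7.47% − 0.46 × 6.4485% = 4.5037%
β_Holloway = Cov / Var(R_m) = 0.02123 / 0.03904 = 0.5438
E(R_Holloway) = R_f + β × MRP = 4.5037% + 0.5438 × 6.4485% = 8.01%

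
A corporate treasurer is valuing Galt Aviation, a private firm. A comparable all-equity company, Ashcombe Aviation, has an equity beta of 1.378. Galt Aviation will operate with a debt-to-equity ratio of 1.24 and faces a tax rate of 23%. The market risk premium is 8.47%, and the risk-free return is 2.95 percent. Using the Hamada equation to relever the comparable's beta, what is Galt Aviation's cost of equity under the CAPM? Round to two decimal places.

25.77%

β_L = β_U × [1 + (1 − t)(D/E)] = 1.378 × [1 + (1 − 0.23) × 1.24]
    = 1.378 × [1 + 0.77 × 1.24] = 1.378 × 1.9548 = 2.6937
E(R) = R_f + β_L × MRP = 2.95% + 2.6937 × 8.47% = 25.77%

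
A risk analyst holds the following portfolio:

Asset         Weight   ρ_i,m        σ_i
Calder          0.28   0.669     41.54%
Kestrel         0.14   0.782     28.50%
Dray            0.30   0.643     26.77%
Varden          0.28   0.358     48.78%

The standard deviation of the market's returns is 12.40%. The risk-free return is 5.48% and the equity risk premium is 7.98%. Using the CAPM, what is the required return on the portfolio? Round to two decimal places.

18.97%

β_Calder = 0.669 × 41.54% / 12.40% = 2.2412
β_Kestrel = 0.782 × 28.50% / 12.40% = 1.7973
β_Dray = 0.643 × 26.77% / 12.40% = 1.3882
β_Varden = 0.358 × 48.78% / 12.40% = 1.4083
β_P = Σ w_i β_i = 0.28×2.2412 + 0.14×1.7973 + 0.30×1.3882 + 0.28×1.4083 = 1.6899
E(R_P) = R_f + β_P × MRP = 5.48% + 1.6899 × 7.98% = 18.97%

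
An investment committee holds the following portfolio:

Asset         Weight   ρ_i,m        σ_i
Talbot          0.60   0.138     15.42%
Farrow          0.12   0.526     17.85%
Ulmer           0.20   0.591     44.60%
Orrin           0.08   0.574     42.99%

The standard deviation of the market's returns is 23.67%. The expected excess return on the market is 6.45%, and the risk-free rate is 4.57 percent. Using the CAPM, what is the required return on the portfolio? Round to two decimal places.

β_Talbot = 0.138 × 15.42% / 23.67% = 0.0899
β_Farrow = 0.526 × 17.85% / 23.67% = 0.3967
β_Ulmer = 0.591 × 44.60% / 23.67% = 1.1136
β_Orrin = 0.574 × 42.99% / 23.67% = 1.0425
β_P = Σ w_i β_i = 0.60×0.0899 + 0.12×0.3967 + 0.20×1.1136 + 0.08×1.0425 = 0.4077
E(R_P) = R_f + β_P × MRP = 4.57% + 0.4077 × 6.45% = 7.20%

7.20%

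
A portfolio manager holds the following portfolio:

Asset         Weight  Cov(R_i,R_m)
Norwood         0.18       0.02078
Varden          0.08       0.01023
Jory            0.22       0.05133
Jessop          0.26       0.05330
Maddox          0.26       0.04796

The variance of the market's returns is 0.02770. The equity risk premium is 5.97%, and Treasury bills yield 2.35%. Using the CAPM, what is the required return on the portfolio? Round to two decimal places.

11.44%

β_Norwood = 0.02078 / 0.02770 = 0.7502
β_Varden = 0.01023 / 0.02770 = 0.3693
β_Jory = 0.05133 / 0.02770 = 1.8531
β_Jessop = 0.05330 / 0.02770 = 1.9242
β_Maddox = 0.04796 / 0.02770 = 1.7314
β_P = Σ w_i β_i = 0.18×0.7502 + 0.08×0.3693 + 0.22×1.8531 + 0.26×1.9242 + 0.26×1.7314 = 1.5227
E(R_P) = R_f + β_P × MRP = 2.35% + 1.5227 × 5.97% = 11.44%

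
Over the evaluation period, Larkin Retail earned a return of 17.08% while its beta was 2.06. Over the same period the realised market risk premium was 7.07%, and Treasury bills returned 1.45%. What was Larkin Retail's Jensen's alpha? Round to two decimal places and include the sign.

CAPM benchmark = R_f + β(R_m − R_f) = 1.45% + 2.06 × 7.07% = 16.0142%
α = actual − benchmark = 17.08% − 16.0142% = +1.07%

+1.07%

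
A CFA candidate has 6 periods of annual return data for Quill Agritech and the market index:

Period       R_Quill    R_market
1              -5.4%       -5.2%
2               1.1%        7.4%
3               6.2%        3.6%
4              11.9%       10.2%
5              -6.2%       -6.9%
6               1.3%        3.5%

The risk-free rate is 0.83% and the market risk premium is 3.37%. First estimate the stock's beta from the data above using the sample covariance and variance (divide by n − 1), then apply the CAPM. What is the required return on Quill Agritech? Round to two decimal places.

3.86%

Mean R_i = (-5.4 + 1.1 + 6.2 + 11.9 − 6.2 + 1.3) / 6 = 1.4833%
Mean R_m = (-5.2 + 7.4 + 3.6 + 10.2 − 6.9 + 3.5) / 6 = 2.1000%
Σ(R_i − R̄_i)(R_m − R̄_m) = 208.5600  ⇒  Cov = 208.5600 / 5 = 41.7120
Σ(R_m − R̄_m)² = 232.2000  ⇒  Var(R_m) = 232.2000 / 5 = 46.4400
β = Cov / Var(R_m) = 41.7120 / 46.4400 = 0.8982
E(R) = R_f + β × MRP = 0.83% + 0.8982 × 3.37% = 3.86%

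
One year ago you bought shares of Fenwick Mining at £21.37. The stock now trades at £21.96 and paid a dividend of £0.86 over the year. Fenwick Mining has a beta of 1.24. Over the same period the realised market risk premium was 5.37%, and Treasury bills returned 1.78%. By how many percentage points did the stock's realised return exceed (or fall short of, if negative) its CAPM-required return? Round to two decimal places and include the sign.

-1.65%

Realised HPR = (P1 + D1 − P0) / P0 = (21.96 + 0.86 − 21.37) / 21.37 = 1.45 / 21.37 = 6.7852%
CAPM required = R_f + β·MRP = 1.78% + 1.24 × 5.37% = 8.4388%
α = realised − required = 6.7852% − 8.4388% = -1.65%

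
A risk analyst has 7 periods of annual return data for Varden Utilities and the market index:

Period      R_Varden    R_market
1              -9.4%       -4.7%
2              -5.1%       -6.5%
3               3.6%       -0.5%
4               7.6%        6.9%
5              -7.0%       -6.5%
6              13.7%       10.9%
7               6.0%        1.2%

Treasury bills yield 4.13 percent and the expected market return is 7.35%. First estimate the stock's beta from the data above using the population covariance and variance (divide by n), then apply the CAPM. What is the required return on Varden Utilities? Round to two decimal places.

7.99%

Mean R_i = (-9.4 − 5.1 + 3.6 + 7.6 − 7.0 + 13.7 + 6.0) / 7 = 1.3429%
Mean R_m = (-4.7 − 6.5 − 0.5 + 6.9 − 6.5 + 10.9 + 1.2) / 7 = 0.1143%
Σ(R_i − R̄_i)(R_m − R̄_m) = 328.9257  ⇒  Cov = 328.9257 / 7 = 46.9894
Σ(R_m − R̄_m)² = 274.6086  ⇒  Var(R_m) = 274.6086 / 7 = 39.2298
β = Cov / Var(R_m) = 46.9894 / 39.2298 = 1.1978
MRP = 7.35% − 4.13% = 3.22%
E(R) = R_f + β × MRP = 4.13% + 1.1978 × 3.22% = 7.99%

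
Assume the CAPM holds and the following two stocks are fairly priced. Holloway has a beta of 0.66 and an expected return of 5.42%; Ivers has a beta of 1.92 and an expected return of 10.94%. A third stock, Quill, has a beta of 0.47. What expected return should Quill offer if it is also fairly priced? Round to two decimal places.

MRP (SML slope) = (10.94% − 5.42%) / (1.92 − 0.66) = 5.52% / 1.26 = 4.3810%
R_f (intercept) = 5.42% − 0.66 × 4.3810% = 2.5285%
E(R_Quill) = R_f + β × MRP = 2.5285% + 0.47 × 4.3810% = 4.59%

4.59%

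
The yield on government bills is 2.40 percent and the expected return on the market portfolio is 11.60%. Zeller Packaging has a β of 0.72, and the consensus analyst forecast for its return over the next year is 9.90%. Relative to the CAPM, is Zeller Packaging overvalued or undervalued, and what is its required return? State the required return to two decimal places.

Undervalued; required return 9.02%

MRP = 11.60% − 2.40% = 9.20%
Required return = R_f + β·MRP = 2.40% + 0.72 × 9.20% = 9.02%
Forecast 9.90% > required 9.02% → the stock plots above the SML → undervalued.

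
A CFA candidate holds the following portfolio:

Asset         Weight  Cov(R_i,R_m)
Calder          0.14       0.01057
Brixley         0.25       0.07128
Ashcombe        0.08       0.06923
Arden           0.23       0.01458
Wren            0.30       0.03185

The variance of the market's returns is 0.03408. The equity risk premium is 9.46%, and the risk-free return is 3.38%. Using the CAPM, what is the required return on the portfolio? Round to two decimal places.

13.86%

β_Calder = 0.01057 / 0.03408 = 0.3102
β_Brixley = 0.07128 / 0.03408 = 2.0915
β_Ashcombe = 0.06923 / 0.03408 = 2.0314
β_Arden = 0.01458 / 0.03408 = 0.4278
β_Wren = 0.03185 / 0.03408 = 0.9346
β_P = Σ w_i β_i = 0.14×0.3102 + 0.25×2.0915 + 0.08×2.0314 + 0.23×0.4278 + 0.30×0.9346 = 1.1076
E(R_P) = R_f + β_P × MRP = 3.38% + 1.1076 × 9.46% = 13.86%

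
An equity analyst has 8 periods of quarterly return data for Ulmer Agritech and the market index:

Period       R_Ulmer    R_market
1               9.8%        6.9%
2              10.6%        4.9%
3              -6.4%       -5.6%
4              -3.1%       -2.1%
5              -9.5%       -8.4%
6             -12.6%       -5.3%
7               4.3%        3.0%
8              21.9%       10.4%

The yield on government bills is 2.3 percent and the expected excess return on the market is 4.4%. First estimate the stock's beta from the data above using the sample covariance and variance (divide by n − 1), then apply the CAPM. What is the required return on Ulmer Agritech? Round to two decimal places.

Mean R_i = (9.8 + 10.6 − 6.4 − 3.1 − 9.5 − 12.6 + 4.3 + 21.9) / 8 = 1.8750%
Mean R_m = (6.9 + 4.9 − 5.6 − 2.1 − 8.4 − 5.3 + 3.0 + 10.4) / 8 = 0.4750%
Σ(R_i − R̄_i)(R_m − R̄_m) = 542.0250  ⇒  Cov = 542.0250 / 7 = 77.4321
Σ(R_m − R̄_m)² = 321.3950  ⇒  Var(R_m) = 321.3950 / 7 = 45.9136
β = Cov / Var(R_m) = 77.4321 / 45.9136 = 1.6865
E(R) = R_f + β × MRP = 2.3% + 1.6865 × 4.4% = 9.72%

9.72%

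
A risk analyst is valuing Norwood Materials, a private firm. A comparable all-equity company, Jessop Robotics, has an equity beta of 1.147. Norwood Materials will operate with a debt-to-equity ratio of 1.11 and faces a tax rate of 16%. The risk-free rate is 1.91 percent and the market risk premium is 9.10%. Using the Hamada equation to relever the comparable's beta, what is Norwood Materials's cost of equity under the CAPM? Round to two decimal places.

β_L = β_U × [1 + (1 − t)(D/E)] = 1.147 × [1 + (1 − 0.16) × 1.11]
    = 1.147 × [1 + 0.84 × 1.11] = 1.147 × 1.9324 = 2.2165
E(R) = R_f + β_L × MRP = 1.91% + 2.2165 × 9.10% = 22.08%

22.08%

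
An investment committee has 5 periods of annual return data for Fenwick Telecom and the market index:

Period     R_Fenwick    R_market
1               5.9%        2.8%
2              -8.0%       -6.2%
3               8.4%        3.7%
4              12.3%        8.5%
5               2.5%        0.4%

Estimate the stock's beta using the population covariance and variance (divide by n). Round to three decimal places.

Mean R_i = (5.9 − 8.0 + 8.4 + 12.3 + 2.5) / 5 = 4.2200%
Mean R_m = (2.8 − 6.2 + 3.7 + 8.5 + 0.4) / 5 = 1.8400%
Σ(R_i − R̄_i)(R_m − R̄_m) = 163.9260  ⇒  Cov = 163.9260 / 5 = 32.7852
Σ(R_m − R̄_m)² = 115.4520  ⇒  Var(R_m) = 115.4520 / 5 = 23.0904
β = Cov / Var(R_m) = 32.7852 / 23.0904 = 1.4199

1.420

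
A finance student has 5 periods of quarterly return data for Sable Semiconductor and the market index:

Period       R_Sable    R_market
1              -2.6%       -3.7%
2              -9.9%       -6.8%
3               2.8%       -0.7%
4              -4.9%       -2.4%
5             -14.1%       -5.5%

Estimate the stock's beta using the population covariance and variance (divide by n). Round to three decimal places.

2.329

Mean R_i = (-2.6 − 9.9 + 2.8 − 4.9 − 14.1) / 5 = -5.7400%
Mean R_m = (-3.7 − 6.8 − 0.7 − 2.4 − 5.5) / 5 = -3.8200%
Σ(R_i − R̄_i)(R_m − R̄_m) = 54.6560  ⇒  Cov = 54.6560 / 5 = 10.9312
Σ(R_m − R̄_m)² = 23.4680  ⇒  Var(R_m) = 23.4680 / 5 = 4.6936
β = Cov / Var(R_m) = 10.9312 / 4.6936 = 2.3290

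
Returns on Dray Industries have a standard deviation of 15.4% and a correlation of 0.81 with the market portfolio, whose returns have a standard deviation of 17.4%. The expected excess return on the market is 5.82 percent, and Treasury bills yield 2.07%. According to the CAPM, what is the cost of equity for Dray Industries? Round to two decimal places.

β = ρ × σ_i / σ_m = 0.81 × 15.4% / 17.4% = 0.7169
E(R) = 2.07% + 0.7169 × 5.82% = 6.24%

6.24%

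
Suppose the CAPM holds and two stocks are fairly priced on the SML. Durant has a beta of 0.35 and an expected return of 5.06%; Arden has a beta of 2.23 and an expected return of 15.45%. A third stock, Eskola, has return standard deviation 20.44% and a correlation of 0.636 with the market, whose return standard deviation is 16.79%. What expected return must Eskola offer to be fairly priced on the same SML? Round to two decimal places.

7.40%

MRP = (15.45% − 5.06%) / (2.23 − 0.35) = 5.5266%
R_f = 5.06% − 0.35 × 5.5266% = 3.1257%
β_Eskola = ρ·σ_i/σ_m = 0.636 × 20.44 / 16.79 = 0.7743
E(R_Eskola) = R_f + β × MRP = 3.1257% + 0.7743 × 5.5266% = 7.40%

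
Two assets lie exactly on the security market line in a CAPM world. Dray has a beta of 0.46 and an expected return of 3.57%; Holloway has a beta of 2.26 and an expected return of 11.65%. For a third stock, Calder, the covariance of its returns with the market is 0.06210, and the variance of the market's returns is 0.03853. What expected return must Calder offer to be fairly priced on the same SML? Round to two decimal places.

8.74%

MRP = (11.65% − 3.57%) / (2.26 − 0.46) = 4.4889%
R_f = 3.57% − 0.46 × 4.4889% = 1.5051%
β_Calder = Cov / Var(R_m) = 0.06210 / 0.03853 = 1.6117
E(R_Calder) = R_f + β × MRP = 1.5051% + 1.6117 × 4.4889% = 8.74%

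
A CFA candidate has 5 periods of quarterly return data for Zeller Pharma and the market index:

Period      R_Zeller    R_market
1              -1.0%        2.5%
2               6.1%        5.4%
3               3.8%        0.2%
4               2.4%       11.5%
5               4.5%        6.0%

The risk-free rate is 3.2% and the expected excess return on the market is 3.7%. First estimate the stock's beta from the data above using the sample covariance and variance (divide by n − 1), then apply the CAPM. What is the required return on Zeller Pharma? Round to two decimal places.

3.45%

Mean R_i = (-1.0 + 6.1 + 3.8 + 2.4 + 4.5) / 5 = 3.1600%
Mean R_m = (2.5 + 5.4 + 0.2 + 11.5 + 6.0) / 5 = 5.1200%
Σ(R_i − R̄_i)(R_m − R̄_m) = 4.9040  ⇒  Cov = 4.9040 / 4 = 1.2260
Σ(R_m − R̄_m)² = 72.6280  ⇒  Var(R_m) = 72.6280 / 4 = 18.1570
β = Cov / Var(R_m) = 1.2260 / 18.1570 = 0.0675
E(R) = R_f + β × MRP = 3.2% + 0.0675 × 3.7% = 3.45%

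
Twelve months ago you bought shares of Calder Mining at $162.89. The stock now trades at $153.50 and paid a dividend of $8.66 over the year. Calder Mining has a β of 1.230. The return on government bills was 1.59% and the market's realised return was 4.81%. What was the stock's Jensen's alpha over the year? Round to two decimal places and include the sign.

-6.00%

Realised HPR = (P1 + D1 − P0) / P0 = (153.50 + 8.66 − 162.89) / 162.89 = -0.73 / 162.89 = -0.4482%
MRP = 4.81% − 1.59% = 3.22%
CAPM required = R_f + β·MRP = 1.59% + 1.230 × 3.22% = 5.55060%
α = realised − required = -0.4482% − 5.55060% = -6.00%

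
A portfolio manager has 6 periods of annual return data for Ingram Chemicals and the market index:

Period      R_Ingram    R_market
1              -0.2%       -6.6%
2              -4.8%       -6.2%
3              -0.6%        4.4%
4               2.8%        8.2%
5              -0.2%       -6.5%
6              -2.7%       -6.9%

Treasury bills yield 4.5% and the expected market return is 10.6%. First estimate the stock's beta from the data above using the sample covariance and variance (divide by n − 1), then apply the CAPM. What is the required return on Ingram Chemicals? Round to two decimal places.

6.07%

Mean R_i = (-0.2 − 4.8 − 0.6 + 2.8 − 0.2 − 2.7) / 6 = -0.9500%
Mean R_m = (-6.6 − 6.2 + 4.4 + 8.2 − 6.5 − 6.9) / 6 = -2.2667%
Σ(R_i − R̄_i)(R_m − R̄_m) = 58.4100  ⇒  Cov = 58.4100 / 5 = 11.6820
Σ(R_m − R̄_m)² = 227.6333  ⇒  Var(R_m) = 227.6333 / 5 = 45.5267
β = Cov / Var(R_m) = 11.6820 / 45.5267 = 0.2566
MRP = 10.6% − 4.5% = 6.10%
E(R) = R_f + β × MRP = 4.5% + 0.2566 × 6.1% = 6.07%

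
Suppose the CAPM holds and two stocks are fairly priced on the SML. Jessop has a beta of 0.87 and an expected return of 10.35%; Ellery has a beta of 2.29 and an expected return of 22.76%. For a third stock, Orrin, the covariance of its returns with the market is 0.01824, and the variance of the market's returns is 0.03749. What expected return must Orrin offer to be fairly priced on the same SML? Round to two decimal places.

MRP = (22.76% − 10.35%) / (2.29 − 0.87) = 8.7394%
R_f = 10.35% − 0.87 × 8.7394% = 2.7467%
β_Orrin = Cov / Var(R_m) = 0.01824 / 0.03749 = 0.4865
E(R_Orrin) = R_f + β × MRP = 2.7467% + 0.4865 × 8.7394% = 7.00%

7.00%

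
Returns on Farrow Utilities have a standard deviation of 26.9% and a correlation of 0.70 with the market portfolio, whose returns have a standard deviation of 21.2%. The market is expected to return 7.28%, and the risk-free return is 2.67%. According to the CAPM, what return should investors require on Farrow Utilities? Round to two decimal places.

β = ρ × σ_i / σ_m = 0.70 × 26.9% / 21.2% = 0.8882
MRP = 7.28% − 2.67% = 4.61%
E(R) = 2.67% + 0.8882 × 4.61% = 6.76%

6.76%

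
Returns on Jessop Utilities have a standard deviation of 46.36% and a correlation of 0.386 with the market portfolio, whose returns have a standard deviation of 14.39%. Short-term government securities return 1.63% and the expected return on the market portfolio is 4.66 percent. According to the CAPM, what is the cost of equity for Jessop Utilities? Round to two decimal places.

β = ρ × σ_i / σ_m = 0.386 × 46.36% / 14.39% = 1.2436
MRP = 4.66% − 1.63% = 3.03%
E(R) = 1.63% + 1.2436 × 3.03% = 5.40%

5.40%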